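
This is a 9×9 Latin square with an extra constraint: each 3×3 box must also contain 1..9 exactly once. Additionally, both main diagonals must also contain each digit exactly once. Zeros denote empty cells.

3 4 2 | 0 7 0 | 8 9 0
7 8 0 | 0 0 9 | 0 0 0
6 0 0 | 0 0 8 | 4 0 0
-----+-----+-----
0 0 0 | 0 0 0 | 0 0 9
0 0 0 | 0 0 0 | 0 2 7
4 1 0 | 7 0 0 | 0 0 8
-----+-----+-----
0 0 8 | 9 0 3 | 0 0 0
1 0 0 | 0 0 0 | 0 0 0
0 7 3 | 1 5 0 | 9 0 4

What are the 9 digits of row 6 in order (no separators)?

row 9, column 1 = 2: row 9 has {1,3,4,5,7,9}; col 1 has {1,3,4,6,7}; box has {1,3,7,8}; anti-diagonal has {4,7,8} → only 2 remains.
row 9, column 6 = 6: row 9 has {1,2,3,4,5,7,9}; col 6 has {3,8,9}; box has {1,3,5,9} → only 6 remains.
row 9, column 8 = 8: row 9 has {1,2,3,4,5,6,7,9}; col 8 has {2,9}; box has {4,9} → only 8 remains.
row 7, column 1 = 5: row 7 has {3,8,9}; col 1 has {1,2,3,4,6,7}; box has {1,2,3,7,8} → only 5 remains.
row 7, column 2 = 6: row 7 has {3,5,8,9}; col 2 has {1,4,7,8}; box has {1,2,3,5,7,8} → only 6 remains.
row 8, column 2 = 9: row 8 has {1}; col 2 has {1,4,6,7,8}; box has {1,2,3,5,6,7,8}; anti-diagonal has {2,4,7,8} → only 9 remains.
row 8, column 3 = 4: row 8 has {1,9}; col 3 has {2,3,8}; box has {1,2,3,5,6,7,8,9} → only 4 remains.
row 3, column 2 = 5: row 3 has {4,6,8}; col 2 has {1,4,6,7,8,9}; box has {2,3,4,6,7,8} → only 5 remains.
row 4, column 1 = 8: row 4 has {9}; col 1 has {1,2,3,4,5,6,7}; box has {1,4} → only 8 remains.
row 5, column 1 = 9: row 5 has {2,7}; col 1 has {1,2,3,4,5,6,7,8}; box has {1,4,8} → only 9 remains.
row 5, column 2 = 3: row 5 has {2,7,9}; col 2 has {1,4,5,6,7,8,9}; box has {1,4,8,9} → only 3 remains.
row 2, column 3 = 1: row 2 has {7,8,9}; col 3 has {2,3,4,8}; box has {2,3,4,5,6,7,8} → only 1 remains.
row 3, column 3 = 9: row 3 has {4,5,6,8}; col 3 has {1,2,3,4,8}; box has {1,2,3,4,5,6,7,8}; main diagonal has {3,4,8} → only 9 remains.
row 4, column 2 = 2: row 4 has {8,9}; col 2 has {1,3,4,5,6,7,8,9}; box has {1,3,4,8,9} → only 2 remains.
row 3, column 8 = 7: in row 3, 7 can only go here (every other open cell in that row sees a 7).
row 7, column 8 = 1: row 7 has {3,5,6,8,9}; col 8 has {2,7,8,9}; box has {4,8,9} → only 1 remains.
row 7, column 9 = 2: row 7 has {1,3,5,6,8,9}; col 9 has {4,7,8,9}; box has {1,4,8,9} → only 2 remains.
row 7, column 5 = 4: row 7 has {1,2,3,5,6,8,9}; col 5 has {5,7}; box has {1,3,5,6,9} → only 4 remains.
row 7, column 7 = 7: row 7 has {1,2,3,4,5,6,8,9}; col 7 has {4,8,9}; box has {1,2,4,8,9}; main diagonal has {3,4,8,9} → only 7 remains.
row 2, column 4 = 4: in row 2, 4 can only go here (every other open cell in that row sees a 4).
row 4, column 8 = 4: in row 4, 4 can only go here (every other open cell in that row sees a 4).
row 4, column 3 = 7: in row 4, 7 can only go here (every other open cell in that row sees a 7).
row 5, column 6 = 4: in row 5, 4 can only go here (every other open cell in that row sees a 4).
row 5, column 4 = 8: in row 5, 8 can only go here (every other open cell in that row sees an 8).
row 8, column 4 = 2: row 8 has {1,4,9}; col 4 has {1,4,7,8,9}; box has {1,3,4,5,6,9} → only 2 remains.
row 8, column 5 = 8: row 8 has {1,2,4,9}; col 5 has {4,5,7}; box has {1,2,3,4,5,6,9} → only 8 remains.
row 8, column 6 = 7: row 8 has {1,2,4,8,9}; col 6 has {3,4,6,8,9}; box has {1,2,3,4,5,6,8,9} → only 7 remains.
row 3, column 4 = 3: row 3 has {4,5,6,7,8,9}; col 4 has {1,2,4,7,8,9}; box has {4,7,8,9} → only 3 remains.
row 3, column 9 = 1: row 3 has {3,4,5,6,7,8,9}; col 9 has {2,4,7,8,9}; box has {4,7,8,9} → only 1 remains.
row 3, column 5 = 2: row 3 has {1,3,4,5,6,7,8,9}; col 5 has {4,5,7,8}; box has {3,4,7,8,9} → only 2 remains.
row 2, column 5 = 6: row 2 has {1,4,7,8,9}; col 5 has {2,4,5,7,8}; box has {2,3,4,7,8,9} → only 6 remains.
row 5, column 5 = 1: row 5 has {2,3,4,7,8,9}; col 5 has {2,4,5,6,7,8}; box has {4,7,8}; main diagonal has {3,4,7,8,9}; anti-diagonal has {2,4,7,8,9} → only 1 remains.
row 1, column 4 = 5: row 1 has {2,3,4,7,8,9}; col 4 has {1,2,3,4,7,8,9}; box has {2,3,4,6,7,8,9} → only 5 remains.
row 1, column 6 = 1: row 1 has {2,3,4,5,7,8,9}; col 6 has {3,4,6,7,8,9}; box has {2,3,4,5,6,7,8,9} → only 1 remains.
row 1, column 9 = 6: row 1 has {1,2,3,4,5,7,8,9}; col 9 has {1,2,4,7,8,9}; box has {1,4,7,8,9}; anti-diagonal has {1,2,4,7,8,9} → only 6 remains.
row 4, column 4 = 6: row 4 has {2,4,7,8,9}; col 4 has {1,2,3,4,5,7,8,9}; box has {1,4,7,8}; main diagonal has {1,3,4,7,8,9} → only 6 remains.
row 4, column 5 = 3: row 4 has {2,4,6,7,8,9}; col 5 has {1,2,4,5,6,7,8}; box has {1,4,6,7,8} → only 3 remains.
row 4, column 6 = 5: row 4 has {2,3,4,6,7,8,9}; col 6 has {1,3,4,6,7,8,9}; box has {1,3,4,6,7,8}; anti-diagonal has {1,2,4,6,7,8,9} → only 5 remains.
row 4, column 7 = 1: row 4 has {2,3,4,5,6,7,8,9}; col 7 has {4,7,8,9}; box has {2,4,7,8,9} → only 1 remains.
row 6, column 5 = 9: row 6 has {1,4,7,8}; col 5 has {1,2,3,4,5,6,7,8}; box has {1,3,4,5,6,7,8} → only 9 remains.
row 6, column 6 = 2: row 6 has {1,4,7,8,9}; col 6 has {1,3,4,5,6,7,8,9}; box has {1,3,4,5,6,7,8,9}; main diagonal has {1,3,4,6,7,8,9} → only 2 remains.
row 8, column 8 = 5: row 8 has {1,2,4,7,8,9}; col 8 has {1,2,4,7,8,9}; box has {1,2,4,7,8,9}; main diagonal has {1,2,3,4,6,7,8,9} → only 5 remains.
row 8, column 9 = 3: row 8 has {1,2,4,5,7,8,9}; col 9 has {1,2,4,6,7,8,9}; box has {1,2,4,5,7,8,9} → only 3 remains.
row 2, column 8 = 3: row 2 has {1,4,6,7,8,9}; col 8 has {1,2,4,5,7,8,9}; box has {1,4,6,7,8,9}; anti-diagonal has {1,2,4,5,6,7,8,9} → only 3 remains.
row 2, column 9 = 5: row 2 has {1,3,4,6,7,8,9}; col 9 has {1,2,3,4,6,7,8,9}; box has {1,3,4,6,7,8,9} → only 5 remains.
row 6, column 8 = 6: row 6 has {1,2,4,7,8,9}; col 8 has {1,2,3,4,5,7,8,9}; box has {1,2,4,7,8,9} → only 6 remains.
row 8, column 7 = 6: row 8 has {1,2,3,4,5,7,8,9}; col 7 has {1,4,7,8,9}; box has {1,2,3,4,5,7,8,9} → only 6 remains.
row 2, column 7 = 2: row 2 has {1,3,4,5,6,7,8,9}; col 7 has {1,4,6,7,8,9}; box has {1,3,4,5,6,7,8,9} → only 2 remains.
row 5, column 7 = 5: row 5 has {1,2,3,4,7,8,9}; col 7 has {1,2,4,6,7,8,9}; box has {1,2,4,6,7,8,9} → only 5 remains.
row 6, column 3 = 5: row 6 has {1,2,4,6,7,8,9}; col 3 has {1,2,3,4,7,8,9}; box has {1,2,3,4,7,8,9} → only 5 remains.
row 6, column 7 = 3: row 6 has {1,2,4,5,6,7,8,9}; col 7 has {1,2,4,5,6,7,8,9}; box has {1,2,4,5,6,7,8,9} → only 3 remains.

415792368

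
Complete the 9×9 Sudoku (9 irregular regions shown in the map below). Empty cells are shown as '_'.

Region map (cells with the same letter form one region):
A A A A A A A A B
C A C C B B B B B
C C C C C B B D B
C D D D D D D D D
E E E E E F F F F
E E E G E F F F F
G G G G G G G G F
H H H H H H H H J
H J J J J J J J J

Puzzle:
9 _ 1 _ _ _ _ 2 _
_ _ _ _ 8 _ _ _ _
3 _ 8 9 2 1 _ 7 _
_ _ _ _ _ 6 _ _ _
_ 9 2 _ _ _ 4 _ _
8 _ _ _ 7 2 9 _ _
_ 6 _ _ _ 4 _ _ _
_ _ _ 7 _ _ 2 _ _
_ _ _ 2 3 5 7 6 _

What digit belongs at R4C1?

7

R2C9 = 2: in row 2, 2 can only go here (every other open cell in that row sees a 2).
R4C2 = 2: in row 4, 2 can only go here (every other open cell in that row sees a 2).
R4C1 = 7: in row 4, 7 can only go here (every other open cell in that row sees a 7).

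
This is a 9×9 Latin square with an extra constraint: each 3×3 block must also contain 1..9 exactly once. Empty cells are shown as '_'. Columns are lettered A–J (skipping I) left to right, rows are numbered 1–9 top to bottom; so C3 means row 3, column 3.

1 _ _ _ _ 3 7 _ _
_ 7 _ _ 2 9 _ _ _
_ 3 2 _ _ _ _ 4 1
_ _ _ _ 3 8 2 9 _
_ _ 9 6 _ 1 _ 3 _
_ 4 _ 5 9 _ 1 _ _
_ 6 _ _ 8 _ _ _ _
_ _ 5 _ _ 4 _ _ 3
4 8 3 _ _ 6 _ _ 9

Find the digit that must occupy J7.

2

G9 = 5 (sole candidate).
G7 = 4 (sole candidate).
G5 = 8 (sole candidate).
G8 = 6 (sole candidate).
G2 = 3 (sole candidate).
G3 = 9 (sole candidate).
B1 = 9 (hidden single in row 1).
D2 = 1 (hidden single in row 2).
C2 = 4 (hidden single in row 2).
A6 = 3 (hidden single in row 6).
C6 = 8 (hidden single in row 6).
F6 = 2 (hidden single in row 6).
C1 = 6 (sole candidate).
E3 = 6 (hidden single in row 3).
D7 = 3 (hidden single in row 7).
F7 = 5 (hidden single in row 7).
F3 = 7 (sole candidate).
D3 = 8 (sole candidate).
D1 = 4 (sole candidate).
E1 = 5 (sole candidate).
A3 = 5 (sole candidate).
D4 = 7 (sole candidate).
E5 = 4 (sole candidate).
D9 = 2 (sole candidate).
A2 = 8 (sole candidate).
A4 = 6 (sole candidate).
C4 = 1 (sole candidate).
C7 = 7 (sole candidate).
J7 = 2: row 7 has {3,4,5,6,7,8}; col 9 has {1,3,9}; box has {3,4,5,6,9} → only 2 remains.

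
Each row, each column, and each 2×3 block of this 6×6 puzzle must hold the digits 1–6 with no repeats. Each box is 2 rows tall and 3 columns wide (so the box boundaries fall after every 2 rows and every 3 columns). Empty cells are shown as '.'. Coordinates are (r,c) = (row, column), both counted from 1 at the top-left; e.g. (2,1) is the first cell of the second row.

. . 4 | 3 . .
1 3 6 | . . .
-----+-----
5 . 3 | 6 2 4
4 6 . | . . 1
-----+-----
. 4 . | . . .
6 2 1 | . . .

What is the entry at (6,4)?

(1,1) = 2: row 1 has {3,4}; col 1 has {1,4,5,6}; box has {1,3,4,6} → only 2 remains.
(1,2) = 5: row 1 has {2,3,4}; col 2 has {2,3,4,6}; box has {1,2,3,4,6} → only 5 remains.
(1,6) = 6: row 1 has {2,3,4,5}; col 6 has {1,4}; box has {3} → only 6 remains.
(3,2) = 1: row 3 has {2,3,4,5,6}; col 2 has {2,3,4,5,6}; box has {3,4,5,6} → only 1 remains.
(4,3) = 2: row 4 has {1,4,6}; col 3 has {1,3,4,6}; box has {1,3,4,5,6} → only 2 remains.
(4,4) = 5: row 4 has {1,2,4,6}; col 4 has {3,6}; box has {1,2,4,6} → only 5 remains.
(4,5) = 3: row 4 has {1,2,4,5,6}; col 5 has {2}; box has {1,2,4,5,6} → only 3 remains.
(5,1) = 3: row 5 has {4}; col 1 has {1,2,4,5,6}; box has {1,2,4,6} → only 3 remains.
(5,3) = 5: row 5 has {3,4}; col 3 has {1,2,3,4,6}; box has {1,2,3,4,6} → only 5 remains.
(5,6) = 2: row 5 has {3,4,5}; col 6 has {1,4,6}; box has {} → only 2 remains.
(6,4) = 4: row 6 has {1,2,6}; col 4 has {3,5,6}; box has {2} → only 4 remains.

4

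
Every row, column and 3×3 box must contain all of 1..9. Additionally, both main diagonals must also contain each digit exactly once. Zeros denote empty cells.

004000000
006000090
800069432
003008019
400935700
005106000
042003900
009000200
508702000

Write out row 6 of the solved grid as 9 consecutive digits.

985176324

R3C4 = 5: row 3 has {2,3,4,6,8,9}; col 4 has {1,7,9}; box has {6,9} → only 5 remains.
R5C3 = 1: row 5 has {3,4,5,7,9}; col 3 has {2,3,4,5,6,8,9}; box has {3,4,5} → only 1 remains.
R3C3 = 7: row 3 has {2,3,4,5,6,8,9}; col 3 has {1,2,3,4,5,6,8,9}; box has {4,6,8}; main diagonal has {3,6,9} → only 7 remains.
R3C2 = 1: row 3 has {2,3,4,5,6,7,8,9}; col 2 has {4}; box has {4,6,7,8} → only 1 remains.
R1C1 = 2: row 1 has {4}; col 1 has {4,5,8}; box has {1,4,6,7,8}; main diagonal has {3,6,7,9} → only 2 remains.
R2C1 = 3: row 2 has {6,9}; col 1 has {2,4,5,8}; box has {1,2,4,6,7,8} → only 3 remains.
R2C2 = 5: row 2 has {3,6,9}; col 2 has {1,4}; box has {1,2,3,4,6,7,8}; main diagonal has {2,3,6,7,9} → only 5 remains.
R4C4 = 4: row 4 has {1,3,8,9}; col 4 has {1,5,7,9}; box has {1,3,5,6,8,9}; main diagonal has {2,3,5,6,7,9} → only 4 remains.
R8C8 = 8: row 8 has {2,9}; col 8 has {1,3,9}; box has {2,9}; main diagonal has {2,3,4,5,6,7,9} → only 8 remains.
R9C9 = 1: row 9 has {2,5,7,8}; col 9 has {2,9}; box has {2,8,9}; main diagonal has {2,3,4,5,6,7,8,9} → only 1 remains.
R1C2 = 9: row 1 has {2,4}; col 2 has {1,4,5}; box has {1,2,3,4,5,6,7,8} → only 9 remains.
R8C4 = 6: row 8 has {2,8,9}; col 4 has {1,4,5,7,9}; box has {2,3,7} → only 6 remains.
R7C4 = 8: row 7 has {2,3,4,9}; col 4 has {1,4,5,6,7,9}; box has {2,3,6,7} → only 8 remains.
R8C2 = 7: row 8 has {2,6,8,9}; col 2 has {1,4,5,9}; box has {2,4,5,8,9}; anti-diagonal has {1,2,3,4,5,8,9} → only 7 remains.
R1C4 = 3: row 1 has {2,4,9}; col 4 has {1,4,5,6,7,8,9}; box has {5,6,9} → only 3 remains.
R1C9 = 6: row 1 has {2,3,4,9}; col 9 has {1,2,9}; box has {2,3,4,9}; anti-diagonal has {1,2,3,4,5,7,8,9} → only 6 remains.
R2C4 = 2: row 2 has {3,5,6,9}; col 4 has {1,3,4,5,6,7,8,9}; box has {3,5,6,9} → only 2 remains.
R5C9 = 8: row 5 has {1,3,4,5,7,9}; col 9 has {1,2,6,9}; box has {1,7,9} → only 8 remains.
R6C7 = 3: row 6 has {1,5,6}; col 7 has {2,4,7,9}; box has {1,7,8,9} → only 3 remains.
R6C9 = 4: row 6 has {1,3,5,6}; col 9 has {1,2,6,8,9}; box has {1,3,7,8,9} → only 4 remains.
R8C1 = 1: row 8 has {2,6,7,8,9}; col 1 has {2,3,4,5,8}; box has {2,4,5,7,8,9} → only 1 remains.
R8C6 = 4: row 8 has {1,2,6,7,8,9}; col 6 has {2,3,5,6,8,9}; box has {2,3,6,7,8} → only 4 remains.
R9C5 = 9: row 9 has {1,2,5,7,8}; col 5 has {3,6}; box has {2,3,4,6,7,8} → only 9 remains.
R9C7 = 6: row 9 has {1,2,5,7,8,9}; col 7 has {2,3,4,7,9}; box has {1,2,8,9} → only 6 remains.
R9C8 = 4: row 9 has {1,2,5,6,7,8,9}; col 8 has {1,3,8,9}; box has {1,2,6,8,9} → only 4 remains.
R2C9 = 7: row 2 has {2,3,5,6,9}; col 9 has {1,2,4,6,8,9}; box has {2,3,4,6,9} → only 7 remains.
R4C7 = 5: row 4 has {1,3,4,8,9}; col 7 has {2,3,4,6,7,9}; box has {1,3,4,7,8,9} → only 5 remains.
R6C8 = 2: row 6 has {1,3,4,5,6}; col 8 has {1,3,4,8,9}; box has {1,3,4,5,7,8,9} → only 2 remains.
R7C1 = 6: row 7 has {2,3,4,8,9}; col 1 has {1,2,3,4,5,8}; box has {1,2,4,5,7,8,9} → only 6 remains.
R7C9 = 5: row 7 has {2,3,4,6,8,9}; col 9 has {1,2,4,6,7,8,9}; box has {1,2,4,6,8,9} → only 5 remains.
R8C5 = 5: row 8 has {1,2,4,6,7,8,9}; col 5 has {3,6,9}; box has {2,3,4,6,7,8,9} → only 5 remains.
R8C9 = 3: row 8 has {1,2,4,5,6,7,8,9}; col 9 has {1,2,4,5,6,7,8,9}; box has {1,2,4,5,6,8,9} → only 3 remains.
R9C2 = 3: row 9 has {1,2,4,5,6,7,8,9}; col 2 has {1,4,5,7,9}; box has {1,2,4,5,6,7,8,9} → only 3 remains.
R1C8 = 5: row 1 has {2,3,4,6,9}; col 8 has {1,2,3,4,8,9}; box has {2,3,4,6,7,9} → only 5 remains.
R2C6 = 1: row 2 has {2,3,5,6,7,9}; col 6 has {2,3,4,5,6,8,9}; box has {2,3,5,6,9} → only 1 remains.
R2C7 = 8: row 2 has {1,2,3,5,6,7,9}; col 7 has {2,3,4,5,6,7,9}; box has {2,3,4,5,6,7,9} → only 8 remains.
R4C1 = 7: row 4 has {1,3,4,5,8,9}; col 1 has {1,2,3,4,5,6,8}; box has {1,3,4,5} → only 7 remains.
R4C5 = 2: row 4 has {1,3,4,5,7,8,9}; col 5 has {3,5,6,9}; box has {1,3,4,5,6,8,9} → only 2 remains.
R5C8 = 6: row 5 has {1,3,4,5,7,8,9}; col 8 has {1,2,3,4,5,8,9}; box has {1,2,3,4,5,7,8,9} → only 6 remains.
R6C1 = 9: row 6 has {1,2,3,4,5,6}; col 1 has {1,2,3,4,5,6,7,8}; box has {1,3,4,5,7} → only 9 remains.
R6C2 = 8: row 6 has {1,2,3,4,5,6,9}; col 2 has {1,3,4,5,7,9}; box has {1,3,4,5,7,9} → only 8 remains.
R6C5 = 7: row 6 has {1,2,3,4,5,6,8,9}; col 5 has {2,3,5,6,9}; box has {1,2,3,4,5,6,8,9} → only 7 remains.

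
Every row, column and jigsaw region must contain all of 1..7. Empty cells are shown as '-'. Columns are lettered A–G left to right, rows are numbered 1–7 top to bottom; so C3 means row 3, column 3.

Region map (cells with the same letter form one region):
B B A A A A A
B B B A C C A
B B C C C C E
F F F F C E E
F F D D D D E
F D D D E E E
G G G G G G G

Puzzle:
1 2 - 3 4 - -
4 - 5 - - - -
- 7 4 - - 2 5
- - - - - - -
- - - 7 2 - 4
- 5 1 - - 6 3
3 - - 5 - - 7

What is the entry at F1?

5

G1 = 6 (sole candidate).
A3 = 6 (sole candidate).
D3 = 1 (sole candidate).
E3 = 3 (sole candidate).
A5 = 5 (sole candidate).
F5 = 3 (sole candidate).
D6 = 4 (sole candidate).
E6 = 7 (sole candidate).
C1 = 7 (sole candidate).
F1 = 5: row 1 has {1,2,3,4,6,7}; col 6 has {2,3,6}; region has {3,4,6,7} → only 5 remains.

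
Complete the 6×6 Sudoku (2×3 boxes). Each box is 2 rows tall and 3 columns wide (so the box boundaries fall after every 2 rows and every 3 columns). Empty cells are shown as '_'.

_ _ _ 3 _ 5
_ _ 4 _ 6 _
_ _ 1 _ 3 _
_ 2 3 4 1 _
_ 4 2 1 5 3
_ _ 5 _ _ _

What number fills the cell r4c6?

r1c3 = 6: row 1 has {3,5}; col 3 has {1,2,3,4,5}; box has {4} → only 6 remains.
r2c4 = 2: row 2 has {4,6}; col 4 has {1,3,4}; box has {3,5,6} → only 2 remains.
r2c6 = 1: row 2 has {2,4,6}; col 6 has {3,5}; box has {2,3,5,6} → only 1 remains.
r4c6 = 6: row 4 has {1,2,3,4}; col 6 has {1,3,5}; box has {1,3,4} → only 6 remains.

6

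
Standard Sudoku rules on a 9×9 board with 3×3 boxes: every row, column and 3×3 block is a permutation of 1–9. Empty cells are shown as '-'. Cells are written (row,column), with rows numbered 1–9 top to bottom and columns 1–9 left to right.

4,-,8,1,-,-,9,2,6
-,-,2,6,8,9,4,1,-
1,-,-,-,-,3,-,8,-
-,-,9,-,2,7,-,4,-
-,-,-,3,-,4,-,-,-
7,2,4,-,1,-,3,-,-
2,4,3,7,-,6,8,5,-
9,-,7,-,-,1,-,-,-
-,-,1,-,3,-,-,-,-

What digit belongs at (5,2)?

1

(1,6) = 5 (sole candidate).
(6,6) = 8 (sole candidate).
(7,5) = 9 (sole candidate).
(7,9) = 1 (sole candidate).
(9,6) = 2 (sole candidate).
(1,5) = 7 (sole candidate).
(3,5) = 4 (sole candidate).
(4,4) = 5 (sole candidate).
(4,9) = 8 (sole candidate).
(5,5) = 6 (sole candidate).
(6,4) = 9 (sole candidate).
(6,8) = 6 (sole candidate).
(6,9) = 5 (sole candidate).
(8,5) = 5 (sole candidate).
(8,8) = 3 (sole candidate).
(1,2) = 3 (sole candidate).
(2,1) = 5 (sole candidate).
(2,2) = 7 (sole candidate).
(2,9) = 3 (sole candidate).
(3,3) = 6 (sole candidate).
(3,4) = 2 (sole candidate).
(3,9) = 7 (sole candidate).
(4,7) = 1 (sole candidate).
(5,1) = 8 (sole candidate).
(5,3) = 5 (sole candidate).
(9,1) = 6 (sole candidate).
(9,7) = 7 (sole candidate).
(9,8) = 9 (sole candidate).
(9,9) = 4 (sole candidate).
(3,2) = 9 (sole candidate).
(3,7) = 5 (sole candidate).
(4,1) = 3 (sole candidate).
(4,2) = 6 (sole candidate).
(5,2) = 1: row 5 has {3,4,5,6,8}; col 2 has {2,3,4,6,7,9}; box has {2,3,4,5,6,7,8,9} → only 1 remains.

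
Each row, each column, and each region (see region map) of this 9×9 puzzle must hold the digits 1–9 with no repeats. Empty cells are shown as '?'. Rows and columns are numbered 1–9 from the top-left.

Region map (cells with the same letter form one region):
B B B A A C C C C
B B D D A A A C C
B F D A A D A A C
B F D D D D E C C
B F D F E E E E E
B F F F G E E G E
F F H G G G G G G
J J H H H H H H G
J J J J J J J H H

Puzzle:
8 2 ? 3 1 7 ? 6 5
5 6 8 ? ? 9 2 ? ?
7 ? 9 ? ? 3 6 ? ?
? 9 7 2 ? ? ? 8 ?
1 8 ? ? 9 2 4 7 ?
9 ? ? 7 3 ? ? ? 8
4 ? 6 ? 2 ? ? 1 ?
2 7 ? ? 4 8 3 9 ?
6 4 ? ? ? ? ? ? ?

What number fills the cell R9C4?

R1C3 = 4 (sole candidate).
R1C7 = 9 (sole candidate).
R2C5 = 7 (sole candidate).
R4C1 = 3 (sole candidate).
R5C3 = 5 (sole candidate).
R5C4 = 6 (sole candidate).
R5C9 = 3 (sole candidate).
R7C6 = 5 (sole candidate).
R8C3 = 1 (sole candidate).
R8C4 = 5 (sole candidate).
R8C9 = 6 (sole candidate).
R9C3 = 3 (sole candidate).
R9C6 = 1 (sole candidate).
R9C8 = 2 (sole candidate).
R9C9 = 7 (sole candidate).
R4C5 = 6 (sole candidate).
R4C6 = 4 (sole candidate).
R4C9 = 1 (sole candidate).
R6C3 = 2 (sole candidate).
R6C6 = 6 (sole candidate).
R6C8 = 4 (sole candidate).
R7C2 = 3 (sole candidate).
R7C9 = 9 (sole candidate).
R2C4 = 1 (sole candidate).
R2C8 = 3 (sole candidate).
R2C9 = 4 (sole candidate).
R3C8 = 5 (sole candidate).
R3C9 = 2 (sole candidate).
R4C7 = 5 (sole candidate).
R6C7 = 1 (sole candidate).
R7C4 = 8 (sole candidate).
R7C7 = 7 (sole candidate).
R9C4 = 9: row 9 has {1,2,3,4,6,7}; col 4 has {1,2,3,5,6,7,8}; region has {1,2,3,4,6,7} → only 9 remains.

9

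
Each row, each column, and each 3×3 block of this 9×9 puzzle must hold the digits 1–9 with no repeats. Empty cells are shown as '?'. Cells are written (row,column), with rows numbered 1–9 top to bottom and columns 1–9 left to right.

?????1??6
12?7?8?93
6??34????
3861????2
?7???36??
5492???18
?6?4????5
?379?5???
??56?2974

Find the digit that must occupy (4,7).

(1,4) = 5 (sole candidate).
(2,3) = 4 (sole candidate).
(2,5) = 6 (sole candidate).
(2,7) = 5 (sole candidate).
(3,3) = 8 (sole candidate).
(3,6) = 9 (sole candidate).
(3,8) = 2 (sole candidate).
(5,1) = 2 (sole candidate).
(5,3) = 1 (sole candidate).
(5,4) = 8 (sole candidate).
(5,9) = 9 (sole candidate).
(6,5) = 7 (sole candidate).
(6,6) = 6 (sole candidate).
(6,7) = 3 (sole candidate).
(7,3) = 2 (sole candidate).
(7,6) = 7 (sole candidate).
(8,9) = 1 (sole candidate).
(9,1) = 8 (sole candidate).
(9,2) = 1 (sole candidate).
(9,5) = 3 (sole candidate).
(1,2) = 9 (sole candidate).
(1,3) = 3 (sole candidate).
(1,5) = 2 (sole candidate).
(3,2) = 5 (sole candidate).
(3,9) = 7 (sole candidate).
(4,6) = 4 (sole candidate).
(4,7) = 7: row 4 has {1,2,3,4,6,8}; col 7 has {3,5,6,9}; box has {1,2,3,6,8,9} → only 7 remains.

7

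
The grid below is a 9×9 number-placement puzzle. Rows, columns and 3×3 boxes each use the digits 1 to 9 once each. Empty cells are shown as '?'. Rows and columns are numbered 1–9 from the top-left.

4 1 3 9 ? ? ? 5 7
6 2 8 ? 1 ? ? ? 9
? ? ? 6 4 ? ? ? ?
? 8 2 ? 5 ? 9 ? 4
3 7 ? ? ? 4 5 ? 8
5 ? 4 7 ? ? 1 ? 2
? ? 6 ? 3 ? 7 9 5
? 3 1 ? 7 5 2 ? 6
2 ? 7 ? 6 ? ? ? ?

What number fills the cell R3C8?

R4C1 = 1 (sole candidate).
R4C4 = 3 (sole candidate).
R4C6 = 6 (sole candidate).
R4C8 = 7 (sole candidate).
R5C3 = 9 (sole candidate).
R5C5 = 2 (sole candidate).
R5C8 = 6 (sole candidate).
R6C2 = 6 (sole candidate).
R6C8 = 3 (sole candidate).
R7C1 = 8 (sole candidate).
R7C2 = 4 (sole candidate).
R8C1 = 9 (sole candidate).
R9C2 = 5 (sole candidate).
R1C5 = 8 (sole candidate).
R1C6 = 2 (sole candidate).
R1C7 = 6 (sole candidate).
R2C4 = 5 (sole candidate).
R2C8 = 4 (sole candidate).
R3C1 = 7 (sole candidate).
R3C2 = 9 (sole candidate).
R3C3 = 5 (sole candidate).
R3C6 = 3 (sole candidate).
R3C7 = 8 (sole candidate).
R3C9 = 1 (sole candidate).
R5C4 = 1 (sole candidate).
R6C5 = 9 (sole candidate).
R6C6 = 8 (sole candidate).
R7C4 = 2 (sole candidate).
R7C6 = 1 (sole candidate).
R8C8 = 8 (sole candidate).
R9C6 = 9 (sole candidate).
R9C8 = 1 (sole candidate).
R9C9 = 3 (sole candidate).
R2C6 = 7 (sole candidate).
R2C7 = 3 (sole candidate).
R3C8 = 2: row 3 has {1,3,4,5,6,7,8,9}; col 8 has {1,3,4,5,6,7,8,9}; box has {1,3,4,5,6,7,8,9} → only 2 remains.

2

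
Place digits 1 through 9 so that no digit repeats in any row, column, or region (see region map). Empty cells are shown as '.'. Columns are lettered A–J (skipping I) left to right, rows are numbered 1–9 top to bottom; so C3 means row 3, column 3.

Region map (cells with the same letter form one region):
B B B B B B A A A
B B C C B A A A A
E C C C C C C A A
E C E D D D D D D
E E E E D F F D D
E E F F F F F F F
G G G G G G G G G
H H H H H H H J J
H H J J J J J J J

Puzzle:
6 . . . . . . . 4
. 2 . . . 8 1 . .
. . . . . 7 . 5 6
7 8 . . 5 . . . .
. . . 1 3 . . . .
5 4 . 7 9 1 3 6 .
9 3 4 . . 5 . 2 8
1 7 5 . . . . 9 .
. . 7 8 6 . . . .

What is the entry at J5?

7

J6 = 2 (sole candidate).
D7 = 6 (sole candidate).
G7 = 7 (sole candidate).
J8 = 3 (sole candidate).
B9 = 9 (sole candidate).
B3 = 1 (sole candidate).
B5 = 6 (sole candidate).
F5 = 4 (sole candidate).
C6 = 8 (sole candidate).
E7 = 1 (sole candidate).
F9 = 2 (sole candidate).
B1 = 5 (sole candidate).
G5 = 5 (sole candidate).
F8 = 6 (sole candidate).
G9 = 4 (sole candidate).
H9 = 1 (sole candidate).
J9 = 5 (sole candidate).
F4 = 9 (sole candidate).
H4 = 4 (sole candidate).
J4 = 1 (sole candidate).
J5 = 7: row 5 has {1,3,4,5,6}; col 9 has {1,2,3,4,5,6,8}; region has {1,3,4,5,9} → only 7 remains.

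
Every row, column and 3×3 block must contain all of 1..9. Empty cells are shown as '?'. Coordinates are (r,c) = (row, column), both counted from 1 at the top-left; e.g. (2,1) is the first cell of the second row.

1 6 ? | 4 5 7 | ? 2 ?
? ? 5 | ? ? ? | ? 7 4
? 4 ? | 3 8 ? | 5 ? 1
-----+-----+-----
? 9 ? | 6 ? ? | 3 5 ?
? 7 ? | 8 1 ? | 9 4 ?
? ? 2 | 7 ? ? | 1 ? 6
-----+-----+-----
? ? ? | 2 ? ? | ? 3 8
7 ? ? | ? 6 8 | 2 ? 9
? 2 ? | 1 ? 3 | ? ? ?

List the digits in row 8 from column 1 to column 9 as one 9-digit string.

734568219

(1,7) = 8 (sole candidate).
(1,9) = 3 (sole candidate).
(2,4) = 9 (sole candidate).
(2,5) = 2 (sole candidate).
(2,7) = 6 (sole candidate).
(3,6) = 6 (sole candidate).
(3,8) = 9 (sole candidate).
(4,5) = 4 (sole candidate).
(4,6) = 2 (sole candidate).
(4,9) = 7 (sole candidate).
(5,6) = 5 (sole candidate).
(5,9) = 2 (sole candidate).
(6,6) = 9 (sole candidate).
(6,8) = 8 (sole candidate).
(7,6) = 4 (sole candidate).
(7,7) = 7 (sole candidate).
(8,4) = 5: row 8 has {2,6,7,8,9}; col 4 has {1,2,3,4,6,7,8,9}; box has {1,2,3,4,6,8} → only 5 remains.
(8,8) = 1: row 8 has {2,5,6,7,8,9}; col 8 has {2,3,4,5,7,8,9}; box has {2,3,7,8,9} → only 1 remains.
(9,7) = 4 (sole candidate).
(9,8) = 6 (sole candidate).
(9,9) = 5 (sole candidate).
(1,3) = 9 (sole candidate).
(2,6) = 1 (sole candidate).
(3,1) = 2 (sole candidate).
(3,3) = 7 (sole candidate).
(4,1) = 8 (sole candidate).
(4,3) = 1 (sole candidate).
(6,5) = 3 (sole candidate).
(7,3) = 6 (sole candidate).
(7,5) = 9 (sole candidate).
(8,2) = 3: row 8 has {1,2,5,6,7,8,9}; col 2 has {2,4,6,7,9}; box has {2,6,7} → only 3 remains.
(8,3) = 4: row 8 has {1,2,3,5,6,7,8,9}; col 3 has {1,2,5,6,7,9}; box has {2,3,6,7} → only 4 remains.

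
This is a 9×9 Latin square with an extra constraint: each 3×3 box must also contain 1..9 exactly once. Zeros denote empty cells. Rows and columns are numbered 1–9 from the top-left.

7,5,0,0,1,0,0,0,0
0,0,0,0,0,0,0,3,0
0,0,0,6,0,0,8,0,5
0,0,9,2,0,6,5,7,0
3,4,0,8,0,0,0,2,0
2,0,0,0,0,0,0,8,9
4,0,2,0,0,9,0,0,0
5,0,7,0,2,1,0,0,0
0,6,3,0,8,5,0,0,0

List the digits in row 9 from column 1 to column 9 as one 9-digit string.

R5C6 = 7: row 5 has {2,3,4,8}; col 6 has {1,5,6,9}; box has {2,6,8} → only 7 remains.
R3C5 = 7: in row 3, 7 can only go here (every other open cell in that row sees a 7).
R5C5 = 9: in row 5, 9 can only go here (every other open cell in that row sees a 9).
R5C3 = 5: in row 5, 5 can only go here (every other open cell in that row sees a 5).
R6C2 = 7: in row 6, 7 can only go here (every other open cell in that row sees a 7).
R7C8 = 5: in row 7, 5 can only go here (every other open cell in that row sees a 5).
R2C1 = 6: in column 1, 6 can only go here (every other open cell in that column sees a 6).
R4C1 = 8: in column 1, 8 can only go here (every other open cell in that column sees an 8).
R4C2 = 1: row 4 has {2,5,6,7,8,9}; col 2 has {4,5,6,7}; box has {2,3,4,5,7,8,9} → only 1 remains.
R6C3 = 6: row 6 has {2,7,8,9}; col 3 has {2,3,5,7,9}; box has {1,2,3,4,5,7,8,9} → only 6 remains.
R7C2 = 8: row 7 has {2,4,5,9}; col 2 has {1,4,5,6,7}; box has {2,3,4,5,6,7} → only 8 remains.
R8C2 = 9: row 8 has {1,2,5,7}; col 2 has {1,4,5,6,7,8}; box has {2,3,4,5,6,7,8} → only 9 remains.
R9C1 = 1: row 9 has {3,5,6,8}; col 1 has {2,3,4,5,6,7,8}; box has {2,3,4,5,6,7,8,9} → only 1 remains.
R2C2 = 2: row 2 has {3,6}; col 2 has {1,4,5,6,7,8,9}; box has {5,6,7} → only 2 remains.
R3C1 = 9: row 3 has {5,6,7,8}; col 1 has {1,2,3,4,5,6,7,8}; box has {2,5,6,7} → only 9 remains.
R3C2 = 3: row 3 has {5,6,7,8,9}; col 2 has {1,2,4,5,6,7,8,9}; box has {2,5,6,7,9} → only 3 remains.
R3C6 = 2: in row 3, 2 can only go here (every other open cell in that row sees a 2).
R8C9 = 8: in row 8, 8 can only go here (every other open cell in that row sees an 8).
R6C4 = 1: in column 4, 1 can only go here (every other open cell in that column sees a 1).
R6C5 = 5: in row 6, 5 can only go here (every other open cell in that row sees a 5).
R2C5 = 4: row 2 has {2,3,6}; col 5 has {1,2,5,7,8,9}; box has {1,2,6,7} → only 4 remains.
R2C6 = 8: row 2 has {2,3,4,6}; col 6 has {1,2,5,6,7,9}; box has {1,2,4,6,7} → only 8 remains.
R4C5 = 3: row 4 has {1,2,5,6,7,8,9}; col 5 has {1,2,4,5,7,8,9}; box has {1,2,5,6,7,8,9} → only 3 remains.
R4C9 = 4: row 4 has {1,2,3,5,6,7,8,9}; col 9 has {5,8,9}; box has {2,5,7,8,9} → only 4 remains.
R6C6 = 4: row 6 has {1,2,5,6,7,8,9}; col 6 has {1,2,5,6,7,8,9}; box has {1,2,3,5,6,7,8,9} → only 4 remains.
R6C7 = 3: row 6 has {1,2,4,5,6,7,8,9}; col 7 has {5,8}; box has {2,4,5,7,8,9} → only 3 remains.
R7C5 = 6: row 7 has {2,4,5,8,9}; col 5 has {1,2,3,4,5,7,8,9}; box has {1,2,5,8,9} → only 6 remains.
R1C6 = 3: row 1 has {1,5,7}; col 6 has {1,2,4,5,6,7,8,9}; box has {1,2,4,6,7,8} → only 3 remains.
R2C3 = 1: row 2 has {2,3,4,6,8}; col 3 has {2,3,5,6,7,9}; box has {2,3,5,6,7,9} → only 1 remains.
R2C9 = 7: row 2 has {1,2,3,4,6,8}; col 9 has {4,5,8,9}; box has {3,5,8} → only 7 remains.
R3C3 = 4: row 3 has {2,3,5,6,7,8,9}; col 3 has {1,2,3,5,6,7,9}; box has {1,2,3,5,6,7,9} → only 4 remains.
R3C8 = 1: row 3 has {2,3,4,5,6,7,8,9}; col 8 has {2,3,5,7,8}; box has {3,5,7,8} → only 1 remains.
R9C9 = 2: row 9 has {1,3,5,6,8}; col 9 has {4,5,7,8,9}; box has {5,8} → only 2 remains.
R1C3 = 8: row 1 has {1,3,5,7}; col 3 has {1,2,3,4,5,6,7,9}; box has {1,2,3,4,5,6,7,9} → only 8 remains.
R1C4 = 9: row 1 has {1,3,5,7,8}; col 4 has {1,2,6,8}; box has {1,2,3,4,6,7,8} → only 9 remains.
R1C9 = 6: row 1 has {1,3,5,7,8,9}; col 9 has {2,4,5,7,8,9}; box has {1,3,5,7,8} → only 6 remains.
R2C4 = 5: row 2 has {1,2,3,4,6,7,8}; col 4 has {1,2,6,8,9}; box has {1,2,3,4,6,7,8,9} → only 5 remains.
R2C7 = 9: row 2 has {1,2,3,4,5,6,7,8}; col 7 has {3,5,8}; box has {1,3,5,6,7,8} → only 9 remains.
R5C9 = 1: row 5 has {2,3,4,5,7,8,9}; col 9 has {2,4,5,6,7,8,9}; box has {2,3,4,5,7,8,9} → only 1 remains.
R7C9 = 3: row 7 has {2,4,5,6,8,9}; col 9 has {1,2,4,5,6,7,8,9}; box has {2,5,8} → only 3 remains.
R1C8 = 4: row 1 has {1,3,5,6,7,8,9}; col 8 has {1,2,3,5,7,8}; box has {1,3,5,6,7,8,9} → only 4 remains.
R5C7 = 6: row 5 has {1,2,3,4,5,7,8,9}; col 7 has {3,5,8,9}; box has {1,2,3,4,5,7,8,9} → only 6 remains.
R7C4 = 7: row 7 has {2,3,4,5,6,8,9}; col 4 has {1,2,5,6,8,9}; box has {1,2,5,6,8,9} → only 7 remains.
R7C7 = 1: row 7 has {2,3,4,5,6,7,8,9}; col 7 has {3,5,6,8,9}; box has {2,3,5,8} → only 1 remains.
R8C7 = 4: row 8 has {1,2,5,7,8,9}; col 7 has {1,3,5,6,8,9}; box has {1,2,3,5,8} → only 4 remains.
R8C8 = 6: row 8 has {1,2,4,5,7,8,9}; col 8 has {1,2,3,4,5,7,8}; box has {1,2,3,4,5,8} → only 6 remains.
R9C4 = 4: row 9 has {1,2,3,5,6,8}; col 4 has {1,2,5,6,7,8,9}; box has {1,2,5,6,7,8,9} → only 4 remains.
R9C7 = 7: row 9 has {1,2,3,4,5,6,8}; col 7 has {1,3,4,5,6,8,9}; box has {1,2,3,4,5,6,8} → only 7 remains.
R9C8 = 9: row 9 has {1,2,3,4,5,6,7,8}; col 8 has {1,2,3,4,5,6,7,8}; box has {1,2,3,4,5,6,7,8} → only 9 remains.

163485792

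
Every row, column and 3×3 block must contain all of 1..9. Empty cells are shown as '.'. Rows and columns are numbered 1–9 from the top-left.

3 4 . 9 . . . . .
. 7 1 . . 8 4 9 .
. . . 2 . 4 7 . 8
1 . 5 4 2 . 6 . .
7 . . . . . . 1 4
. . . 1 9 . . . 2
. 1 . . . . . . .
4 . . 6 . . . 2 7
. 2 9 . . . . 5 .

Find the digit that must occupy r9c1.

r1c8 = 6: row 1 has {3,4,9}; col 8 has {1,2,5,9}; box has {4,7,8,9} → only 6 remains.
r3c3 = 6: row 3 has {2,4,7,8}; col 3 has {1,5,9}; box has {1,3,4,7} → only 6 remains.
r3c8 = 3: row 3 has {2,4,6,7,8}; col 8 has {1,2,5,6,9}; box has {4,6,7,8,9} → only 3 remains.
r2c9 = 5: row 2 has {1,4,7,8,9}; col 9 has {2,4,7,8}; box has {3,4,6,7,8,9} → only 5 remains.
r1c9 = 1: row 1 has {3,4,6,9}; col 9 has {2,4,5,7,8}; box has {3,4,5,6,7,8,9} → only 1 remains.
r2c1 = 2: row 2 has {1,4,5,7,8,9}; col 1 has {1,3,4,7}; box has {1,3,4,6,7} → only 2 remains.
r2c4 = 3: row 2 has {1,2,4,5,7,8,9}; col 4 has {1,2,4,6,9}; box has {2,4,8,9} → only 3 remains.
r2c5 = 6: row 2 has {1,2,3,4,5,7,8,9}; col 5 has {2,9}; box has {2,3,4,8,9} → only 6 remains.
r1c3 = 8: row 1 has {1,3,4,6,9}; col 3 has {1,5,6,9}; box has {1,2,3,4,6,7} → only 8 remains.
r1c7 = 2: row 1 has {1,3,4,6,8,9}; col 7 has {4,6,7}; box has {1,3,4,5,6,7,8,9} → only 2 remains.
r8c3 = 3: row 8 has {2,4,6,7}; col 3 has {1,5,6,8,9}; box has {1,2,4,9} → only 3 remains.
r5c3 = 2: row 5 has {1,4,7}; col 3 has {1,3,5,6,8,9}; box has {1,5,7} → only 2 remains.
r6c3 = 4: row 6 has {1,2,9}; col 3 has {1,2,3,5,6,8,9}; box has {1,2,5,7} → only 4 remains.
r7c3 = 7: row 7 has {1}; col 3 has {1,2,3,4,5,6,8,9}; box has {1,2,3,4,9} → only 7 remains.
r3c5 = 1: in row 3, 1 can only go here (every other open cell in that row sees a 1).
r7c6 = 2: in row 7, 2 can only go here (every other open cell in that row sees a 2).
r9c5 = 4: in row 9, 4 can only go here (every other open cell in that row sees a 4).
r7c8 = 4: in row 7, 4 can only go here (every other open cell in that row sees a 4).
r3c1 = 9: in column 1, 9 can only go here (every other open cell in that column sees a 9).
r3c2 = 5: row 3 has {1,2,3,4,6,7,8,9}; col 2 has {1,2,4,7}; box has {1,2,3,4,6,7,8,9} → only 5 remains.
r8c2 = 8: row 8 has {2,3,4,6,7}; col 2 has {1,2,4,5,7}; box has {1,2,3,4,7,9} → only 8 remains.
r8c5 = 5: row 8 has {2,3,4,6,7,8}; col 5 has {1,2,4,6,9}; box has {2,4,6} → only 5 remains.
r9c1 = 6: row 9 has {2,4,5,9}; col 1 has {1,2,3,4,7,9}; box has {1,2,3,4,7,8,9} → only 6 remains.

6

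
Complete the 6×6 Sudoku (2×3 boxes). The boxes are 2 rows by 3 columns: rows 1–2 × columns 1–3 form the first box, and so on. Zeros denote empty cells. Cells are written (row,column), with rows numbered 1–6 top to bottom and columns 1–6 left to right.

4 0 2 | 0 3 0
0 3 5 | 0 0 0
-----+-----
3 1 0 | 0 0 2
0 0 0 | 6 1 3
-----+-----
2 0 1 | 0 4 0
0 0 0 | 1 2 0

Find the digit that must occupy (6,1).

6

(1,2) = 6: row 1 has {2,3,4}; col 2 has {1,3}; box has {2,3,4,5} → only 6 remains.
(1,4) = 5: row 1 has {2,3,4,6}; col 4 has {1,6}; box has {3} → only 5 remains.
(1,6) = 1: row 1 has {2,3,4,5,6}; col 6 has {2,3}; box has {3,5} → only 1 remains.
(2,1) = 1: row 2 has {3,5}; col 1 has {2,3,4}; box has {2,3,4,5,6} → only 1 remains.
(2,5) = 6: row 2 has {1,3,5}; col 5 has {1,2,3,4}; box has {1,3,5} → only 6 remains.
(2,6) = 4: row 2 has {1,3,5,6}; col 6 has {1,2,3}; box has {1,3,5,6} → only 4 remains.
(3,4) = 4: row 3 has {1,2,3}; col 4 has {1,5,6}; box has {1,2,3,6} → only 4 remains.
(3,5) = 5: row 3 has {1,2,3,4}; col 5 has {1,2,3,4,6}; box has {1,2,3,4,6} → only 5 remains.
(4,1) = 5: row 4 has {1,3,6}; col 1 has {1,2,3,4}; box has {1,3} → only 5 remains.
(4,3) = 4: row 4 has {1,3,5,6}; col 3 has {1,2,5}; box has {1,3,5} → only 4 remains.
(5,2) = 5: row 5 has {1,2,4}; col 2 has {1,3,6}; box has {1,2} → only 5 remains.
(5,4) = 3: row 5 has {1,2,4,5}; col 4 has {1,4,5,6}; box has {1,2,4} → only 3 remains.
(5,6) = 6: row 5 has {1,2,3,4,5}; col 6 has {1,2,3,4}; box has {1,2,3,4} → only 6 remains.
(6,1) = 6: row 6 has {1,2}; col 1 has {1,2,3,4,5}; box has {1,2,5} → only 6 remains.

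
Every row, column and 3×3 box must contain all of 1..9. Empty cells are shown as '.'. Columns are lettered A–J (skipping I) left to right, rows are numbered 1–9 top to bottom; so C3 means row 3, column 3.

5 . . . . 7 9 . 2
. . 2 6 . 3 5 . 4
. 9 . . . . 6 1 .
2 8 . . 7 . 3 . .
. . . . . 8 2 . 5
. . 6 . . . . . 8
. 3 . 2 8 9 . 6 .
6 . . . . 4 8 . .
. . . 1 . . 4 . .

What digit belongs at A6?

B1 = 6: in row 1, 6 can only go here (every other open cell in that row sees a 6).
E2 = 9: in row 2, 9 can only go here (every other open cell in that row sees a 9).
E5 = 6: in row 5, 6 can only go here (every other open cell in that row sees a 6).
J4 = 6: in row 4, 6 can only go here (every other open cell in that row sees a 6).
C7 = 5: in row 7, 5 can only go here (every other open cell in that row sees a 5).
A7 = 4: in row 7, 4 can only go here (every other open cell in that row sees a 4).
F9 = 6: in row 9, 6 can only go here (every other open cell in that row sees a 6).
B6 = 5: in column 2, 5 can only go here (every other open cell in that column sees a 5).
B5 = 4: in column 2, 4 can only go here (every other open cell in that column sees a 4).
D8 = 7: in column 4, 7 can only go here (every other open cell in that column sees a 7).
E1 = 1: in box 2, 1 can only go here (every other open cell in that box sees a 1).
G6 = 1: in box 6, 1 can only go here (every other open cell in that box sees a 1).
F6 = 2: row 6 has {1,5,6,8}; col 6 has {3,4,6,7,8,9}; box has {6,7,8} → only 2 remains.
G7 = 7: row 7 has {2,3,4,5,6,8,9}; col 7 has {1,2,3,4,5,6,8,9}; box has {4,6,8} → only 7 remains.
J7 = 1: row 7 has {2,3,4,5,6,7,8,9}; col 9 has {2,4,5,6,8}; box has {4,6,7,8} → only 1 remains.
F3 = 5: row 3 has {1,6,9}; col 6 has {2,3,4,6,7,8,9}; box has {1,3,6,7,9} → only 5 remains.
F4 = 1: row 4 has {2,3,6,7,8}; col 6 has {2,3,4,5,6,7,8,9}; box has {2,6,7,8} → only 1 remains.
C4 = 9: row 4 has {1,2,3,6,7,8}; col 3 has {2,5,6}; box has {2,4,5,6,8} → only 9 remains.
H4 = 4: row 4 has {1,2,3,6,7,8,9}; col 8 has {1,6}; box has {1,2,3,5,6,8} → only 4 remains.
C8 = 1: row 8 has {4,6,7,8}; col 3 has {2,5,6,9}; box has {3,4,5,6} → only 1 remains.
D4 = 5: row 4 has {1,2,3,4,6,7,8,9}; col 4 has {1,2,6,7}; box has {1,2,6,7,8} → only 5 remains.
B8 = 2: row 8 has {1,4,6,7,8}; col 2 has {3,4,5,6,8,9}; box has {1,3,4,5,6} → only 2 remains.
B9 = 7: row 9 has {1,4,6}; col 2 has {2,3,4,5,6,8,9}; box has {1,2,3,4,5,6} → only 7 remains.
C9 = 8: row 9 has {1,4,6,7}; col 3 has {1,2,5,6,9}; box has {1,2,3,4,5,6,7} → only 8 remains.
B2 = 1: row 2 has {2,3,4,5,6,9}; col 2 has {2,3,4,5,6,7,8,9}; box has {2,5,6,9} → only 1 remains.
A9 = 9: row 9 has {1,4,6,7,8}; col 1 has {2,4,5,6}; box has {1,2,3,4,5,6,7,8} → only 9 remains.
J9 = 3: row 9 has {1,4,6,7,8,9}; col 9 has {1,2,4,5,6,8}; box has {1,4,6,7,8} → only 3 remains.
J3 = 7: row 3 has {1,5,6,9}; col 9 has {1,2,3,4,5,6,8}; box has {1,2,4,5,6,9} → only 7 remains.
J8 = 9: row 8 has {1,2,4,6,7,8}; col 9 has {1,2,3,4,5,6,7,8}; box has {1,3,4,6,7,8} → only 9 remains.
E9 = 5: row 9 has {1,3,4,6,7,8,9}; col 5 has {1,6,7,8,9}; box has {1,2,4,6,7,8,9} → only 5 remains.
H9 = 2: row 9 has {1,3,4,5,6,7,8,9}; col 8 has {1,4,6}; box has {1,3,4,6,7,8,9} → only 2 remains.
H2 = 8: row 2 has {1,2,3,4,5,6,9}; col 8 has {1,2,4,6}; box has {1,2,4,5,6,7,9} → only 8 remains.
E8 = 3: row 8 has {1,2,4,6,7,8,9}; col 5 has {1,5,6,7,8,9}; box has {1,2,4,5,6,7,8,9} → only 3 remains.
H8 = 5: row 8 has {1,2,3,4,6,7,8,9}; col 8 has {1,2,4,6,8}; box has {1,2,3,4,6,7,8,9} → only 5 remains.
H1 = 3: row 1 has {1,2,5,6,7,9}; col 8 has {1,2,4,5,6,8}; box has {1,2,4,5,6,7,8,9} → only 3 remains.
A2 = 7: row 2 has {1,2,3,4,5,6,8,9}; col 1 has {2,4,5,6,9}; box has {1,2,5,6,9} → only 7 remains.
A6 = 3: row 6 has {1,2,5,6,8}; col 1 has {2,4,5,6,7,9}; box has {2,4,5,6,8,9} → only 3 remains.

3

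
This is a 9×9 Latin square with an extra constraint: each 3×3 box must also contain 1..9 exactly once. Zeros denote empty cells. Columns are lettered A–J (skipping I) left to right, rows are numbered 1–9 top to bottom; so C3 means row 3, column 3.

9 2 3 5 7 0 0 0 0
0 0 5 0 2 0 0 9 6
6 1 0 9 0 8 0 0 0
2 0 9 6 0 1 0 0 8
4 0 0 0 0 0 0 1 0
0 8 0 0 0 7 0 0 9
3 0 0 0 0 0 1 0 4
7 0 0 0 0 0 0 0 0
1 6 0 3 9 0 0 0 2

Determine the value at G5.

5

J1 = 1 (sole candidate).
A2 = 8 (sole candidate).
A6 = 5 (sole candidate).
F1 = 6 (hidden single in row 1).
D2 = 1 (hidden single in row 2).
F5 = 9 (hidden single in row 5).
C6 = 1 (hidden single in row 6).
B7 = 9 (hidden single in row 7).
E8 = 1 (hidden single in row 8).
G8 = 9 (hidden single in row 8).
H8 = 6 (hidden single in row 8).
G6 = 6 (hidden single in row 6).
C5 = 6 (hidden single in row 5).
E7 = 6 (hidden single in row 7).
J8 = 3 (hidden single in row 8).
B8 = 5 (hidden single in column 2).
B2 = 4 (hidden single in column 2).
F2 = 3 (sole candidate).
G2 = 7 (sole candidate).
C3 = 7 (sole candidate).
E3 = 4 (sole candidate).
J3 = 5 (sole candidate).
J5 = 7 (sole candidate).
E6 = 3 (sole candidate).
E4 = 5 (sole candidate).
B5 = 3 (sole candidate).
E5 = 8 (sole candidate).
B4 = 7 (sole candidate).
D5 = 2 (sole candidate).
G5 = 5: row 5 has {1,2,3,4,6,7,8,9}; col 7 has {1,6,7,9}; box has {1,6,7,8,9} → only 5 remains.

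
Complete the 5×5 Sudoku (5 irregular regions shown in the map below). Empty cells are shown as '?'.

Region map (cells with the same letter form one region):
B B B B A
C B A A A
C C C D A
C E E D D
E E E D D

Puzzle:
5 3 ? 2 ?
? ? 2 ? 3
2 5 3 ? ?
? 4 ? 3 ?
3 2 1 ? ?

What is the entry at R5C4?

R1C3 = 4: row 1 has {2,3,5}; col 3 has {1,2,3}; region has {2,3,5} → only 4 remains.
R1C5 = 1: row 1 has {2,3,4,5}; col 5 has {3}; region has {2,3} → only 1 remains.
R2C2 = 1: row 2 has {2,3}; col 2 has {2,3,4,5}; region has {2,3,4,5} → only 1 remains.
R3C5 = 4: row 3 has {2,3,5}; col 5 has {1,3}; region has {1,2,3} → only 4 remains.
R4C1 = 1: row 4 has {3,4}; col 1 has {2,3,5}; region has {2,3,5} → only 1 remains.
R4C3 = 5: row 4 has {1,3,4}; col 3 has {1,2,3,4}; region has {1,2,3,4} → only 5 remains.
R4C5 = 2: row 4 has {1,3,4,5}; col 5 has {1,3,4}; region has {3} → only 2 remains.
R5C5 = 5: row 5 has {1,2,3}; col 5 has {1,2,3,4}; region has {2,3} → only 5 remains.
R2C1 = 4: row 2 has {1,2,3}; col 1 has {1,2,3,5}; region has {1,2,3,5} → only 4 remains.
R2C4 = 5: row 2 has {1,2,3,4}; col 4 has {2,3}; region has {1,2,3,4} → only 5 remains.
R3C4 = 1: row 3 has {2,3,4,5}; col 4 has {2,3,5}; region has {2,3,5} → only 1 remains.
R5C4 = 4: row 5 has {1,2,3,5}; col 4 has {1,2,3,5}; region has {1,2,3,5} → only 4 remains.

4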